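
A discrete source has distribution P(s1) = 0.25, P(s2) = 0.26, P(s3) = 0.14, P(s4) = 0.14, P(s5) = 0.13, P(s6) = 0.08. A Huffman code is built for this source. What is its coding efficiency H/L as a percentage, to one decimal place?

Entropy H = −Σ p log₂ p ≈ 2.4737 bits.
Huffman merges: 2/25+13/100→21/100; 7/50+7/50→7/25; 21/100+1/4→23/50; 13/50+7/25→27/50; 23/50+27/50→1. L = 249/100 ≈ 2.4900.
Efficiency = H/L = 2.4737/2.4900 = 99.3%.

99.3%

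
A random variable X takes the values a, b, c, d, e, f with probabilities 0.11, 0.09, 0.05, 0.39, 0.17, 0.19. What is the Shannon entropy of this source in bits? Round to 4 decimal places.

2.2986 bits

H = −Σ pᵢ log₂ pᵢ.
−0.11·log₂(0.11) = 0.3503
−0.09·log₂(0.09) = 0.3127
−0.05·log₂(0.05) = 0.2161
−0.39·log₂(0.39) = 0.5298
−0.17·log₂(0.17) = 0.4346
−0.19·log₂(0.19) = 0.4552
Sum ≈ 2.2986 → 2.2986 bits.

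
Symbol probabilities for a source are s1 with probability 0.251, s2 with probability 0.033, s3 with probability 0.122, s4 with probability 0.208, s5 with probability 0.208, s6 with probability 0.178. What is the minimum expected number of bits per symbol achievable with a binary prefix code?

2.488 bits/symbol

Repeatedly combine the two least-probable nodes; the expected code length is the sum of the merged weights.
merge 33/1000 + 61/500 → 31/200
merge 31/200 + 89/500 → 333/1000
merge 26/125 + 26/125 → 52/125
merge 251/1000 + 333/1000 → 73/125
merge 52/125 + 73/125 → 1
L = 31/200 + 333/1000 + 52/125 + 73/125 + 1 = 311/125 = 2.488 bits/symbol.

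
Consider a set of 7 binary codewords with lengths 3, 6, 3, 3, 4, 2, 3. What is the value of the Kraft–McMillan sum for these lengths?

With common denominator 2^6 = 64: Σ 2^(−ℓᵢ) = 8/64 + 1/64 + 8/64 + 8/64 + 4/64 + 16/64 + 8/64 = 53/64 = 0.828125.

0.828125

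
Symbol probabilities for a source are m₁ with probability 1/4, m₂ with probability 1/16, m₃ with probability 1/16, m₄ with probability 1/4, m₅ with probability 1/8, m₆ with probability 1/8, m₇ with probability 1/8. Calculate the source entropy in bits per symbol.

Each probability is a power of 1/2, so log₂(1/p) is an integer.
H = Σ p·log₂(1/p) = 1/4·2 + 1/16·4 + 1/16·4 + 1/4·2 + 1/8·3 + 1/8·3 + 1/8·3 = 2.625 bits.

2.625 bits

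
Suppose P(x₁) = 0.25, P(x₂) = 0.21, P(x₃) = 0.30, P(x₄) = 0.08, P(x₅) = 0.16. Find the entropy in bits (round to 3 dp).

2.208 bits

H = −Σ pᵢ log₂ pᵢ.
−0.25·log₂(0.25) = 0.5000
−0.21·log₂(0.21) = 0.4728
−0.30·log₂(0.30) = 0.5211
−0.08·log₂(0.08) = 0.2915
−0.16·log₂(0.16) = 0.4230
Sum ≈ 2.2084 → 2.208 bits.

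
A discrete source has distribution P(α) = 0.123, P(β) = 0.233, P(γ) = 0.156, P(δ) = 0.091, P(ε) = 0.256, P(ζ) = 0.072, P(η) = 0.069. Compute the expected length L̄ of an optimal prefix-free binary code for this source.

2.652 bits/symbol

Repeatedly combine the two least-probable nodes; the expected code length is the sum of the merged weights.
merge 69/1000 + 9/125 → 141/1000
merge 91/1000 + 123/1000 → 107/500
merge 141/1000 + 39/250 → 297/1000
merge 107/500 + 233/1000 → 447/1000
merge 32/125 + 297/1000 → 553/1000
merge 447/1000 + 553/1000 → 1
L = 141/1000 + 107/500 + 297/1000 + 447/1000 + 553/1000 + 1 = 663/250 = 2.652 bits/symbol.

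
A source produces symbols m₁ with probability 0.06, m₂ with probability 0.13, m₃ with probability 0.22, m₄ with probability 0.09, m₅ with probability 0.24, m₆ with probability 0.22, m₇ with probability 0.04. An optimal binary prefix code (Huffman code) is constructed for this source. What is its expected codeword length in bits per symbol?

2.61 bits/symbol

Repeatedly combine the two least-probable nodes; the expected code length is the sum of the merged weights.
merge 1/25 + 3/50 → 1/10
merge 9/100 + 1/10 → 19/100
merge 13/100 + 19/100 → 8/25
merge 11/50 + 11/50 → 11/25
merge 6/25 + 8/25 → 14/25
merge 11/25 + 14/25 → 1
L = 1/10 + 19/100 + 8/25 + 11/25 + 14/25 + 1 = 261/100 = 2.61 bits/symbol.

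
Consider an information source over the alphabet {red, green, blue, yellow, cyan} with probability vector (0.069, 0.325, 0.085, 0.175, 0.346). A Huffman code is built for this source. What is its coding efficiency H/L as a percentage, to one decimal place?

96.6%

Entropy H = −Σ p log₂ p ≈ 2.0653 bits.
Huffman merges: 69/1000+17/200→77/500; 77/500+7/40→329/1000; 13/40+329/1000→327/500; 173/500+327/500→1. L = 2137/1000 ≈ 2.1370.
Efficiency = H/L = 2.0653/2.1370 = 96.6%.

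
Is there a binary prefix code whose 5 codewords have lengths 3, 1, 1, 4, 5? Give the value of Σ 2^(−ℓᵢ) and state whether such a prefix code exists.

1.21875; no

With common denominator 2^5 = 32: Σ 2^(−ℓᵢ) = 4/32 + 16/32 + 16/32 + 2/32 + 1/32 = 39/32 = 1.21875.
Kraft's inequality requires Σ ≤ 1; here Σ = 1.21875 > 1, so no such prefix code exists.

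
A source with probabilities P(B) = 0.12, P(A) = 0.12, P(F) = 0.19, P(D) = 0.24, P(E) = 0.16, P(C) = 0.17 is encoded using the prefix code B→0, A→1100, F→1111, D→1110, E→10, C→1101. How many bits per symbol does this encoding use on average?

3.32 bits/symbol

L̄ = Σ pᵢ·ℓᵢ = 0.12·1 + 0.12·4 + 0.19·4 + 0.24·4 + 0.16·2 + 0.17·4 = 3.32 bits/symbol.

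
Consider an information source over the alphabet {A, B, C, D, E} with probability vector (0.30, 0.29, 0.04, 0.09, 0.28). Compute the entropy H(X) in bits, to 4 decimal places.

H = −Σ pᵢ log₂ pᵢ.
−0.30·log₂(0.30) = 0.5211
−0.29·log₂(0.29) = 0.5179
−0.04·log₂(0.04) = 0.1858
−0.09·log₂(0.09) = 0.3127
−0.28·log₂(0.28) = 0.5142
Sum ≈ 2.0516 → 2.0516 bits.

2.0516 bits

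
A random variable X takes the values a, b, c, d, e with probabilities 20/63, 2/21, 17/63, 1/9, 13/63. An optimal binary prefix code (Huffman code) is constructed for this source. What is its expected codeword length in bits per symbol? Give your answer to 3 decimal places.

2.206 bits/symbol

Repeatedly combine the two least-probable nodes; the expected code length is the sum of the merged weights.
merge 2/21 + 1/9 → 13/63
merge 13/63 + 13/63 → 26/63
merge 17/63 + 20/63 → 37/63
merge 26/63 + 37/63 → 1
L = 13/63 + 26/63 + 37/63 + 1 = 139/63 ≈ 2.206 bits/symbol.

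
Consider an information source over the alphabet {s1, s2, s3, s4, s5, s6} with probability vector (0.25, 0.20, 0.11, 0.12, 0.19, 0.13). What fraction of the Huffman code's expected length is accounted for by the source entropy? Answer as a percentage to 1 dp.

98.8%

Entropy H = −Σ p log₂ p ≈ 2.5196 bits.
Huffman merges: 11/100+3/25→23/100; 13/100+19/100→8/25; 1/5+23/100→43/100; 1/4+8/25→57/100; 43/100+57/100→1. L = 51/20 ≈ 2.5500.
Efficiency = H/L = 2.5196/2.5500 = 98.8%.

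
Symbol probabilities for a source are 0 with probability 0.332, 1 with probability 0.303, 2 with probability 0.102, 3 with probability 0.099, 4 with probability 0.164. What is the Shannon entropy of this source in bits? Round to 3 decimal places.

2.144 bits

H = −Σ pᵢ log₂ pᵢ.
−0.332·log₂(0.332) = 0.5281
−0.303·log₂(0.303) = 0.5220
−0.102·log₂(0.102) = 0.3359
−0.099·log₂(0.099) = 0.3303
−0.164·log₂(0.164) = 0.4278
Sum ≈ 2.1441 → 2.144 bits.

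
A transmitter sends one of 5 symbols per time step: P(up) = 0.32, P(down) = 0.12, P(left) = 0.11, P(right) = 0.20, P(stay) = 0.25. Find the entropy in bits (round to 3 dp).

H = −Σ pᵢ log₂ pᵢ.
−0.32·log₂(0.32) = 0.5260
−0.12·log₂(0.12) = 0.3671
−0.11·log₂(0.11) = 0.3503
−0.20·log₂(0.20) = 0.4644
−0.25·log₂(0.25) = 0.5000
Sum ≈ 2.2078 → 2.208 bits.

2.208 bits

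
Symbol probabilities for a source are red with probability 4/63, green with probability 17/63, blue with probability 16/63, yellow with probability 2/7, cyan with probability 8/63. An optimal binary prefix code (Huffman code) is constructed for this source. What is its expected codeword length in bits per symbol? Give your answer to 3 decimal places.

2.190 bits/symbol

Repeatedly combine the two least-probable nodes; the expected code length is the sum of the merged weights.
merge 4/63 + 8/63 → 4/21
merge 4/21 + 16/63 → 4/9
merge 17/63 + 2/7 → 5/9
merge 4/9 + 5/9 → 1
L = 4/21 + 4/9 + 5/9 + 1 = 46/21 ≈ 2.190 bits/symbol.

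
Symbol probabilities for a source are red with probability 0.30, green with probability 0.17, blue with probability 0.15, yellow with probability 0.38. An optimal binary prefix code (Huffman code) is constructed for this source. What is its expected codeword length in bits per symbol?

Repeatedly combine the two least-probable nodes; the expected code length is the sum of the merged weights.
merge 3/20 + 17/100 → 8/25
merge 3/10 + 8/25 → 31/50
merge 19/50 + 31/50 → 1
L = 8/25 + 31/50 + 1 = 97/50 = 1.94 bits/symbol.

1.94 bits/symbol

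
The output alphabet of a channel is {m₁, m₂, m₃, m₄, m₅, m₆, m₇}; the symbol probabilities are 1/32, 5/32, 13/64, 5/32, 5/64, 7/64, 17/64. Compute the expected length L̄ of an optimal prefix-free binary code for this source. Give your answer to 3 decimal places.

Repeatedly combine the two least-probable nodes; the expected code length is the sum of the merged weights.
merge 1/32 + 5/64 → 7/64
merge 7/64 + 7/64 → 7/32
merge 5/32 + 5/32 → 5/16
merge 13/64 + 7/32 → 27/64
merge 17/64 + 5/16 → 37/64
merge 27/64 + 37/64 → 1
L = 7/64 + 7/32 + 5/16 + 27/64 + 37/64 + 1 = 169/64 ≈ 2.641 bits/symbol.

2.641 bits/symbol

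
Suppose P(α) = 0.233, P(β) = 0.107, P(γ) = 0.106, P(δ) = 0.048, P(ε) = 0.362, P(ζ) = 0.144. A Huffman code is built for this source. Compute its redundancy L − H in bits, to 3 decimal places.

Entropy H = −Σ p log₂ p ≈ 2.3214 bits.
Huffman merges: 6/125+53/500→77/500; 107/1000+18/125→251/1000; 77/500+233/1000→387/1000; 251/1000+181/500→613/1000; 387/1000+613/1000→1. L = 481/200 ≈ 2.4050.
L − H = 2.4050 − 2.3214 = 0.084 bits.

0.084 bits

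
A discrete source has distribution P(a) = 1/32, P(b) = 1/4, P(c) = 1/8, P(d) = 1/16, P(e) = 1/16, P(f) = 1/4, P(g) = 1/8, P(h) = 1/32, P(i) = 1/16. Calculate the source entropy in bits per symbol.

Each probability is a power of 1/2, so log₂(1/p) is an integer.
H = Σ p·log₂(1/p) = 1/32·5 + 1/4·2 + 1/8·3 + 1/16·4 + 1/16·4 + 1/4·2 + 1/8·3 + 1/32·5 + 1/16·4 = 2.8125 bits.

2.8125 bits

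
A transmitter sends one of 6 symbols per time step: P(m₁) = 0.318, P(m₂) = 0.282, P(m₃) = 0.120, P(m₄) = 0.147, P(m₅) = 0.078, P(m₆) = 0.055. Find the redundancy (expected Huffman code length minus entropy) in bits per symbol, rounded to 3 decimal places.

Entropy H = −Σ p log₂ p ≈ 2.3315 bits.
Huffman merges: 11/200+39/500→133/1000; 3/25+133/1000→253/1000; 147/1000+253/1000→2/5; 141/500+159/500→3/5; 2/5+3/5→1. L = 1193/500 ≈ 2.3860.
L − H = 2.3860 − 2.3315 = 0.054 bits.

0.054 bits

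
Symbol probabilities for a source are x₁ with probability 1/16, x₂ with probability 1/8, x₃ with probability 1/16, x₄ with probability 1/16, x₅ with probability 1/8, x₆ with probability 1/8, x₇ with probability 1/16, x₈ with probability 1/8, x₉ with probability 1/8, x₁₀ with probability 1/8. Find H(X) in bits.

Each probability is a power of 1/2, so log₂(1/p) is an integer.
H = Σ p·log₂(1/p) = 1/16·4 + 1/8·3 + 1/16·4 + 1/16·4 + 1/8·3 + 1/8·3 + 1/16·4 + 1/8·3 + 1/8·3 + 1/8·3 = 3.25 bits.

3.25 bits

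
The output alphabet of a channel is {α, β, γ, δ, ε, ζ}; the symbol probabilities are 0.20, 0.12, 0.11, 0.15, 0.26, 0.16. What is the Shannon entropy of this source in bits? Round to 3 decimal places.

2.521 bits

H = −Σ pᵢ log₂ pᵢ.
−0.20·log₂(0.20) = 0.4644
−0.12·log₂(0.12) = 0.3671
−0.11·log₂(0.11) = 0.3503
−0.15·log₂(0.15) = 0.4105
−0.26·log₂(0.26) = 0.5053
−0.16·log₂(0.16) = 0.4230
Sum ≈ 2.5206 → 2.521 bits.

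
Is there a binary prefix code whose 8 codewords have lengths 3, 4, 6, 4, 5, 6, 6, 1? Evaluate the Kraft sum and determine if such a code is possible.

0.828125; yes

With common denominator 2^6 = 64: Σ 2^(−ℓᵢ) = 8/64 + 4/64 + 1/64 + 4/64 + 2/64 + 1/64 + 1/64 + 32/64 = 53/64 = 0.828125.
Kraft's inequality requires Σ ≤ 1; here Σ = 0.828125 ≤ 1, so such a prefix code exists.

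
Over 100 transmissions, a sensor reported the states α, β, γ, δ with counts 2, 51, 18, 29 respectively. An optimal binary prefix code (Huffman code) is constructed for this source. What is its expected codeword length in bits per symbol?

Probabilities are the counts divided by 100.
Repeatedly combine the two least-probable nodes; the expected code length is the sum of the merged weights.
merge 1/50 + 9/50 → 1/5
merge 1/5 + 29/100 → 49/100
merge 49/100 + 51/100 → 1
L = 1/5 + 49/100 + 1 = 169/100 = 1.69 bits/symbol.

1.69 bits/symbol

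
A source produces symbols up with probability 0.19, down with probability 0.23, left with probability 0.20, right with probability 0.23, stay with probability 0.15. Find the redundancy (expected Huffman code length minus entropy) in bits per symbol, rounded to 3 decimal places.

0.035 bits

Entropy H = −Σ p log₂ p ≈ 2.3055 bits.
Huffman merges: 3/20+19/100→17/50; 1/5+23/100→43/100; 23/100+17/50→57/100; 43/100+57/100→1. L = 117/50 ≈ 2.3400.
L − H = 2.3400 − 2.3055 = 0.035 bits.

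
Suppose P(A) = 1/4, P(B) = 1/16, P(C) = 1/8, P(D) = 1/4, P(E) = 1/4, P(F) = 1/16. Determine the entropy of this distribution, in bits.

Each probability is a power of 1/2, so log₂(1/p) is an integer.
H = Σ p·log₂(1/p) = 1/4·2 + 1/16·4 + 1/8·3 + 1/4·2 + 1/4·2 + 1/16·4 = 2.375 bits.

2.375 bits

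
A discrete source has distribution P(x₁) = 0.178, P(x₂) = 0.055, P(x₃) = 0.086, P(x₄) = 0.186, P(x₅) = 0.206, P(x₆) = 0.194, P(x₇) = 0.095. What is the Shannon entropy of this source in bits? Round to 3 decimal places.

2.680 bits

H = −Σ pᵢ log₂ pᵢ.
−0.178·log₂(0.178) = 0.4432
−0.055·log₂(0.055) = 0.2301
−0.086·log₂(0.086) = 0.3044
−0.186·log₂(0.186) = 0.4514
−0.206·log₂(0.206) = 0.4695
−0.194·log₂(0.194) = 0.4590
−0.095·log₂(0.095) = 0.3226
Sum ≈ 2.6802 → 2.680 bits.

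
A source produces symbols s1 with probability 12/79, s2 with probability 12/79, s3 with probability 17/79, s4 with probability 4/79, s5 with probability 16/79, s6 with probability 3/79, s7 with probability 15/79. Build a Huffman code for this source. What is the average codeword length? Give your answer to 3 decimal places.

Repeatedly combine the two least-probable nodes; the expected code length is the sum of the merged weights.
merge 3/79 + 4/79 → 7/79
merge 7/79 + 12/79 → 19/79
merge 12/79 + 15/79 → 27/79
merge 16/79 + 17/79 → 33/79
merge 19/79 + 27/79 → 46/79
merge 33/79 + 46/79 → 1
L = 7/79 + 19/79 + 27/79 + 33/79 + 46/79 + 1 = 211/79 ≈ 2.671 bits/symbol.

2.671 bits/symbol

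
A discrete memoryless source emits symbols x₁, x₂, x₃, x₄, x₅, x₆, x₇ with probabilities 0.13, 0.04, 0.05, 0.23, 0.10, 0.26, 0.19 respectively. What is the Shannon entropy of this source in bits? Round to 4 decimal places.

2.5649 bits

H = −Σ pᵢ log₂ pᵢ.
−0.13·log₂(0.13) = 0.3826
−0.04·log₂(0.04) = 0.1858
−0.05·log₂(0.05) = 0.2161
−0.23·log₂(0.23) = 0.4877
−0.10·log₂(0.10) = 0.3322
−0.26·log₂(0.26) = 0.5053
−0.19·log₂(0.19) = 0.4552
Sum ≈ 2.5649 → 2.5649 bits.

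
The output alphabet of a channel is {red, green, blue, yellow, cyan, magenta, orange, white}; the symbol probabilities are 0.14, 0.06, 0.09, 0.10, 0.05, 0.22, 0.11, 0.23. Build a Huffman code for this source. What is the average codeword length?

Repeatedly combine the two least-probable nodes; the expected code length is the sum of the merged weights.
merge 1/20 + 3/50 → 11/100
merge 9/100 + 1/10 → 19/100
merge 11/100 + 11/100 → 11/50
merge 7/50 + 19/100 → 33/100
merge 11/50 + 11/50 → 11/25
merge 23/100 + 33/100 → 14/25
merge 11/25 + 14/25 → 1
L = 11/100 + 19/100 + 11/50 + 33/100 + 11/25 + 14/25 + 1 = 57/20 = 2.85 bits/symbol.

2.85 bits/symbol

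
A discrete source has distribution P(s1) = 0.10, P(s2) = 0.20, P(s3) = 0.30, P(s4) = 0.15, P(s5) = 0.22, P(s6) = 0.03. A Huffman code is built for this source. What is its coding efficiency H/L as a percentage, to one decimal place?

97.9%

Entropy H = −Σ p log₂ p ≈ 2.3606 bits.
Huffman merges: 3/100+1/10→13/100; 13/100+3/20→7/25; 1/5+11/50→21/50; 7/25+3/10→29/50; 21/50+29/50→1. L = 241/100 ≈ 2.4100.
Efficiency = H/L = 2.3606/2.4100 = 97.9%.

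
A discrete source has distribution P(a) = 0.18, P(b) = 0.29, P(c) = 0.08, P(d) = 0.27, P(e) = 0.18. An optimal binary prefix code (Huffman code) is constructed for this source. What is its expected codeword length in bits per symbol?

2.26 bits/symbol

Repeatedly combine the two least-probable nodes; the expected code length is the sum of the merged weights.
merge 2/25 + 9/50 → 13/50
merge 9/50 + 13/50 → 11/25
merge 27/100 + 29/100 → 14/25
merge 11/25 + 14/25 → 1
L = 13/50 + 11/25 + 14/25 + 1 = 113/50 = 2.26 bits/symbol.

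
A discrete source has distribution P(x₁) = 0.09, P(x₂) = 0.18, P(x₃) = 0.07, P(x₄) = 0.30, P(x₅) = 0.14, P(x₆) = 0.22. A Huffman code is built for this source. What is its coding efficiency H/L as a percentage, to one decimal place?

98.6%

Entropy H = −Σ p log₂ p ≈ 2.4253 bits.
Huffman merges: 7/100+9/100→4/25; 7/50+4/25→3/10; 9/50+11/50→2/5; 3/10+3/10→3/5; 2/5+3/5→1. L = 123/50 ≈ 2.4600.
Efficiency = H/L = 2.4253/2.4600 = 98.6%.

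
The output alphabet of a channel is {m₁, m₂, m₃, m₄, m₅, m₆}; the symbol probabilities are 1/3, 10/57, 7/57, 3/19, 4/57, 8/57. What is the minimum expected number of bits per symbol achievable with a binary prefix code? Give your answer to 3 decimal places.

2.491 bits/symbol

Repeatedly combine the two least-probable nodes; the expected code length is the sum of the merged weights.
merge 4/57 + 7/57 → 11/57
merge 8/57 + 3/19 → 17/57
merge 10/57 + 11/57 → 7/19
merge 17/57 + 1/3 → 12/19
merge 7/19 + 12/19 → 1
L = 11/57 + 17/57 + 7/19 + 12/19 + 1 = 142/57 ≈ 2.491 bits/symbol.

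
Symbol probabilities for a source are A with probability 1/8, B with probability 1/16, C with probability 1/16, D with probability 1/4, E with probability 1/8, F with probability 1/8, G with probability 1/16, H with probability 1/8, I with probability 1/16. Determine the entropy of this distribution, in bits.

3 bits

Each probability is a power of 1/2, so log₂(1/p) is an integer.
H = Σ p·log₂(1/p) = 1/8·3 + 1/16·4 + 1/16·4 + 1/4·2 + 1/8·3 + 1/8·3 + 1/16·4 + 1/8·3 + 1/16·4 = 3 bits.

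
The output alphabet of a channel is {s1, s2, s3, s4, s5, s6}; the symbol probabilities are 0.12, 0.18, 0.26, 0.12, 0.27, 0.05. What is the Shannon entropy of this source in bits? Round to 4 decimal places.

H = −Σ pᵢ log₂ pᵢ.
−0.12·log₂(0.12) = 0.3671
−0.18·log₂(0.18) = 0.4453
−0.26·log₂(0.26) = 0.5053
−0.12·log₂(0.12) = 0.3671
−0.27·log₂(0.27) = 0.5100
−0.05·log₂(0.05) = 0.2161
Sum ≈ 2.4108 → 2.4108 bits.

2.4108 bits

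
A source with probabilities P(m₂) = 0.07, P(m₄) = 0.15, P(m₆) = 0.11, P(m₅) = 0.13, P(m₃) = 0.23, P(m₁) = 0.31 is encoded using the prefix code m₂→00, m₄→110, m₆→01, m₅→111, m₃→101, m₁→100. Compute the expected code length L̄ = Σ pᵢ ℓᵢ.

2.82 bits/symbol

L̄ = Σ pᵢ·ℓᵢ = 0.07·2 + 0.15·3 + 0.11·2 + 0.13·3 + 0.23·3 + 0.31·3 = 2.82 bits/symbol.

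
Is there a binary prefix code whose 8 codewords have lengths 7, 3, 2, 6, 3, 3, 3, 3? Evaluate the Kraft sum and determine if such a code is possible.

With common denominator 2^7 = 128: Σ 2^(−ℓᵢ) = 1/128 + 16/128 + 32/128 + 2/128 + 16/128 + 16/128 + 16/128 + 16/128 = 115/128 = 0.8984375.
Kraft's inequality requires Σ ≤ 1; here Σ = 0.8984375 ≤ 1, so such a prefix code exists.

0.8984375; yes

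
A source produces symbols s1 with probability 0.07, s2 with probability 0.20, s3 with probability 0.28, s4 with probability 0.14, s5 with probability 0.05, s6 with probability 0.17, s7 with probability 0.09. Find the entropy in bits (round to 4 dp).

H = −Σ pᵢ log₂ pᵢ.
−0.07·log₂(0.07) = 0.2686
−0.20·log₂(0.20) = 0.4644
−0.28·log₂(0.28) = 0.5142
−0.14·log₂(0.14) = 0.3971
−0.05·log₂(0.05) = 0.2161
−0.17·log₂(0.17) = 0.4346
−0.09·log₂(0.09) = 0.3127
Sum ≈ 2.6076 → 2.6076 bits.

2.6076 bits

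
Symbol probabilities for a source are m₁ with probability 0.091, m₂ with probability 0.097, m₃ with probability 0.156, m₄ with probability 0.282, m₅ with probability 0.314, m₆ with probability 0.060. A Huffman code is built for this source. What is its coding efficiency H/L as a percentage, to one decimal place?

Entropy H = −Σ p log₂ p ≈ 2.3426 bits.
Huffman merges: 3/50+91/1000→151/1000; 97/1000+151/1000→31/125; 39/250+31/125→101/250; 141/500+157/500→149/250; 101/250+149/250→1. L = 2399/1000 ≈ 2.3990.
Efficiency = H/L = 2.3426/2.3990 = 97.6%.

97.6%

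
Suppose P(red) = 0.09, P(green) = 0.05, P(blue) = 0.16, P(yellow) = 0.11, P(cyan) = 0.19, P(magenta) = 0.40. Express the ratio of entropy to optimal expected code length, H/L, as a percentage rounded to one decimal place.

Entropy H = −Σ p log₂ p ≈ 2.2861 bits.
Huffman merges: 1/20+9/100→7/50; 11/100+7/50→1/4; 4/25+19/100→7/20; 1/4+7/20→3/5; 2/5+3/5→1. L = 117/50 ≈ 2.3400.
Efficiency = H/L = 2.2861/2.3400 = 97.7%.

97.7%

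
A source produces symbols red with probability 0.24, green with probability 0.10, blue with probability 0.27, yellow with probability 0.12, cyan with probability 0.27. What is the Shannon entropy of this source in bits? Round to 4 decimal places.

H = −Σ pᵢ log₂ pᵢ.
−0.24·log₂(0.24) = 0.4941
−0.10·log₂(0.10) = 0.3322
−0.27·log₂(0.27) = 0.5100
−0.12·log₂(0.12) = 0.3671
−0.27·log₂(0.27) = 0.5100
Sum ≈ 2.2134 → 2.2134 bits.

2.2134 bits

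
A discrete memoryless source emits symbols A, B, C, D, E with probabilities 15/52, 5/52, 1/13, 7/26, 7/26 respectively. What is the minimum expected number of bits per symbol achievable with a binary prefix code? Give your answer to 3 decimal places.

2.173 bits/symbol

Repeatedly combine the two least-probable nodes; the expected code length is the sum of the merged weights.
merge 1/13 + 5/52 → 9/52
merge 9/52 + 7/26 → 23/52
merge 7/26 + 15/52 → 29/52
merge 23/52 + 29/52 → 1
L = 9/52 + 23/52 + 29/52 + 1 = 113/52 ≈ 2.173 bits/symbol.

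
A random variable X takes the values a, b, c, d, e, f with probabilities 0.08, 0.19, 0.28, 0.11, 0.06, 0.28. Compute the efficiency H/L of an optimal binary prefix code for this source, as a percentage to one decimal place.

99.1%

Entropy H = −Σ p log₂ p ≈ 2.3690 bits.
Huffman merges: 3/50+2/25→7/50; 11/100+7/50→1/4; 19/100+1/4→11/25; 7/25+7/25→14/25; 11/25+14/25→1. L = 239/100 ≈ 2.3900.
Efficiency = H/L = 2.3690/2.3900 = 99.1%.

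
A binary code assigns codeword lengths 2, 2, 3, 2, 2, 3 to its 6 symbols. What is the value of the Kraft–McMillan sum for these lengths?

1.25

With common denominator 2^3 = 8: Σ 2^(−ℓᵢ) = 2/8 + 2/8 + 1/8 + 2/8 + 2/8 + 1/8 = 10/8 = 1.25.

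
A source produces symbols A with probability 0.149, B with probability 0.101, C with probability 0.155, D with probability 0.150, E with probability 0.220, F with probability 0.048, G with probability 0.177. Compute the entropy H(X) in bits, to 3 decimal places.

2.704 bits

H = −Σ pᵢ log₂ pᵢ.
−0.149·log₂(0.149) = 0.4092
−0.101·log₂(0.101) = 0.3341
−0.155·log₂(0.155) = 0.4169
−0.150·log₂(0.150) = 0.4105
−0.220·log₂(0.220) = 0.4806
−0.048·log₂(0.048) = 0.2103
−0.177·log₂(0.177) = 0.4422
Sum ≈ 2.7038 → 2.704 bits.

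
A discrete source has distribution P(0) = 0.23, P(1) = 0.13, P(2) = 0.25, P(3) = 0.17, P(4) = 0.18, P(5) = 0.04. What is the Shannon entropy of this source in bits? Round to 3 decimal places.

H = −Σ pᵢ log₂ pᵢ.
−0.23·log₂(0.23) = 0.4877
−0.13·log₂(0.13) = 0.3826
−0.25·log₂(0.25) = 0.5000
−0.17·log₂(0.17) = 0.4346
−0.18·log₂(0.18) = 0.4453
−0.04·log₂(0.04) = 0.1858
Sum ≈ 2.4360 → 2.436 bits.

2.436 bits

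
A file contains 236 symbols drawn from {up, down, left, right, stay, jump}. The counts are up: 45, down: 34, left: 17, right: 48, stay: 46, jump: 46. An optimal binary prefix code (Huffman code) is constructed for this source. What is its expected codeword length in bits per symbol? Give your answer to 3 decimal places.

Probabilities are the counts divided by 236.
Repeatedly combine the two least-probable nodes; the expected code length is the sum of the merged weights.
merge 17/236 + 17/118 → 51/236
merge 45/236 + 23/118 → 91/236
merge 23/118 + 12/59 → 47/118
merge 51/236 + 91/236 → 71/118
merge 47/118 + 71/118 → 1
L = 51/236 + 91/236 + 47/118 + 71/118 + 1 = 307/118 ≈ 2.602 bits/symbol.

2.602 bits/symbol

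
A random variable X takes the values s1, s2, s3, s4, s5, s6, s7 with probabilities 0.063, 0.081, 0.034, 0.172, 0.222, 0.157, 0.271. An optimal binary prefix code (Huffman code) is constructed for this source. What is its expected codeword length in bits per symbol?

Repeatedly combine the two least-probable nodes; the expected code length is the sum of the merged weights.
merge 17/500 + 63/1000 → 97/1000
merge 81/1000 + 97/1000 → 89/500
merge 157/1000 + 43/250 → 329/1000
merge 89/500 + 111/500 → 2/5
merge 271/1000 + 329/1000 → 3/5
merge 2/5 + 3/5 → 1
L = 97/1000 + 89/500 + 329/1000 + 2/5 + 3/5 + 1 = 651/250 = 2.604 bits/symbol.

2.604 bits/symbol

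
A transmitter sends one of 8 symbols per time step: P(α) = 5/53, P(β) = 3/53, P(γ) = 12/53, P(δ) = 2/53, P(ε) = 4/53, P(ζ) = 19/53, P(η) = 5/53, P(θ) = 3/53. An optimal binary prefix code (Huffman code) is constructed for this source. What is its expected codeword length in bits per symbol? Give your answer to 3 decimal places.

Repeatedly combine the two least-probable nodes; the expected code length is the sum of the merged weights.
merge 2/53 + 3/53 → 5/53
merge 3/53 + 4/53 → 7/53
merge 5/53 + 5/53 → 10/53
merge 5/53 + 7/53 → 12/53
merge 10/53 + 12/53 → 22/53
merge 12/53 + 19/53 → 31/53
merge 22/53 + 31/53 → 1
L = 5/53 + 7/53 + 10/53 + 12/53 + 22/53 + 31/53 + 1 = 140/53 ≈ 2.642 bits/symbol.

2.642 bits/symbol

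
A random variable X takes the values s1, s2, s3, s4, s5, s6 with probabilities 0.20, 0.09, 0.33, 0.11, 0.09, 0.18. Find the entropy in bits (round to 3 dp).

H = −Σ pᵢ log₂ pᵢ.
−0.20·log₂(0.20) = 0.4644
−0.09·log₂(0.09) = 0.3127
−0.33·log₂(0.33) = 0.5278
−0.11·log₂(0.11) = 0.3503
−0.09·log₂(0.09) = 0.3127
−0.18·log₂(0.18) = 0.4453
Sum ≈ 2.4131 → 2.413 bits.

2.413 bits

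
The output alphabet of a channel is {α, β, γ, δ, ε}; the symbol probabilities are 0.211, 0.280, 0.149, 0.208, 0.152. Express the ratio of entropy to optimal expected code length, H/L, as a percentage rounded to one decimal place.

Entropy H = −Σ p log₂ p ≈ 2.2814 bits.
Huffman merges: 149/1000+19/125→301/1000; 26/125+211/1000→419/1000; 7/25+301/1000→581/1000; 419/1000+581/1000→1. L = 2301/1000 ≈ 2.3010.
Efficiency = H/L = 2.2814/2.3010 = 99.1%.

99.1%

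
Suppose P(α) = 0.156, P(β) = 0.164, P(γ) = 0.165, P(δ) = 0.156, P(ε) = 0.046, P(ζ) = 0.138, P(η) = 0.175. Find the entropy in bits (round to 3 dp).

H = −Σ pᵢ log₂ pᵢ.
−0.156·log₂(0.156) = 0.4181
−0.164·log₂(0.164) = 0.4278
−0.165·log₂(0.165) = 0.4289
−0.156·log₂(0.156) = 0.4181
−0.046·log₂(0.046) = 0.2043
−0.138·log₂(0.138) = 0.3943
−0.175·log₂(0.175) = 0.4401
Sum ≈ 2.7316 → 2.732 bits.

2.732 bits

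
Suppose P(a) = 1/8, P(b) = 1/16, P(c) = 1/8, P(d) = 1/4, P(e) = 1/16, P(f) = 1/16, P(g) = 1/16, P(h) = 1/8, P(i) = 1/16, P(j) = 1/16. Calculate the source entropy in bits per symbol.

Each probability is a power of 1/2, so log₂(1/p) is an integer.
H = Σ p·log₂(1/p) = 1/8·3 + 1/16·4 + 1/8·3 + 1/4·2 + 1/16·4 + 1/16·4 + 1/16·4 + 1/8·3 + 1/16·4 + 1/16·4 = 3.125 bits.

3.125 bits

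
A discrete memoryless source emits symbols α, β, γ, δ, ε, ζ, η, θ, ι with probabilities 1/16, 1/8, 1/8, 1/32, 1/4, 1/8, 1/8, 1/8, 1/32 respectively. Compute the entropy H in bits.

Each probability is a power of 1/2, so log₂(1/p) is an integer.
H = Σ p·log₂(1/p) = 1/16·4 + 1/8·3 + 1/8·3 + 1/32·5 + 1/4·2 + 1/8·3 + 1/8·3 + 1/8·3 + 1/32·5 = 2.9375 bits.

2.9375 bits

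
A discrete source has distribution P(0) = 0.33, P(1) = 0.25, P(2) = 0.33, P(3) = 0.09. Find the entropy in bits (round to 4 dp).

1.8683 bits

H = −Σ pᵢ log₂ pᵢ.
−0.33·log₂(0.33) = 0.5278
−0.25·log₂(0.25) = 0.5000
−0.33·log₂(0.33) = 0.5278
−0.09·log₂(0.09) = 0.3127
Sum ≈ 1.8683 → 1.8683 bits.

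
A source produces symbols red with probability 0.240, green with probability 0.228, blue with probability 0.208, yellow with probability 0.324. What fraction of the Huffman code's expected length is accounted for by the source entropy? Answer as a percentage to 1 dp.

Entropy H = −Σ p log₂ p ≈ 1.9784 bits.
Huffman merges: 26/125+57/250→109/250; 6/25+81/250→141/250; 109/250+141/250→1. L = 2 ≈ 2.0000.
Efficiency = H/L = 1.9784/2.0000 = 98.9%.

98.9%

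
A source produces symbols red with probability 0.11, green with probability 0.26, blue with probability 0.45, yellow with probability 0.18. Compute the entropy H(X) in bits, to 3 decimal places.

H = −Σ pᵢ log₂ pᵢ.
−0.11·log₂(0.11) = 0.3503
−0.26·log₂(0.26) = 0.5053
−0.45·log₂(0.45) = 0.5184
−0.18·log₂(0.18) = 0.4453
Sum ≈ 1.8193 → 1.819 bits.

1.819 bits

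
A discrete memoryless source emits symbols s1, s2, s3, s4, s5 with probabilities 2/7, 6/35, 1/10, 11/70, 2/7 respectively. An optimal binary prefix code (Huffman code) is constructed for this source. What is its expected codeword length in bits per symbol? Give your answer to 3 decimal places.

Repeatedly combine the two least-probable nodes; the expected code length is the sum of the merged weights.
merge 1/10 + 11/70 → 9/35
merge 6/35 + 9/35 → 3/7
merge 2/7 + 2/7 → 4/7
merge 3/7 + 4/7 → 1
L = 9/35 + 3/7 + 4/7 + 1 = 79/35 ≈ 2.257 bits/symbol.

2.257 bits/symbol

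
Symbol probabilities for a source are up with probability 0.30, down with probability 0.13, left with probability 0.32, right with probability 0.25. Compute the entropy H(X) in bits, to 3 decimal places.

H = −Σ pᵢ log₂ pᵢ.
−0.30·log₂(0.30) = 0.5211
−0.13·log₂(0.13) = 0.3826
−0.32·log₂(0.32) = 0.5260
−0.25·log₂(0.25) = 0.5000
Sum ≈ 1.9298 → 1.930 bits.

1.930 bits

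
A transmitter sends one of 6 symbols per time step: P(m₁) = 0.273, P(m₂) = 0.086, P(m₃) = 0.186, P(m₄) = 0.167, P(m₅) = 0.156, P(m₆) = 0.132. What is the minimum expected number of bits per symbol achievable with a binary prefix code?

Repeatedly combine the two least-probable nodes; the expected code length is the sum of the merged weights.
merge 43/500 + 33/250 → 109/500
merge 39/250 + 167/1000 → 323/1000
merge 93/500 + 109/500 → 101/250
merge 273/1000 + 323/1000 → 149/250
merge 101/250 + 149/250 → 1
L = 109/500 + 323/1000 + 101/250 + 149/250 + 1 = 2541/1000 = 2.541 bits/symbol.

2.541 bits/symbol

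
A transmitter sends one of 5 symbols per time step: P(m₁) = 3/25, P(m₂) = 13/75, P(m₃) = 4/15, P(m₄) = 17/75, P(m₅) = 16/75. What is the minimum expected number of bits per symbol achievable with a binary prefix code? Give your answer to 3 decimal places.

Repeatedly combine the two least-probable nodes; the expected code length is the sum of the merged weights.
merge 3/25 + 13/75 → 22/75
merge 16/75 + 17/75 → 11/25
merge 4/15 + 22/75 → 14/25
merge 11/25 + 14/25 → 1
L = 22/75 + 11/25 + 14/25 + 1 = 172/75 ≈ 2.293 bits/symbol.

2.293 bits/symbol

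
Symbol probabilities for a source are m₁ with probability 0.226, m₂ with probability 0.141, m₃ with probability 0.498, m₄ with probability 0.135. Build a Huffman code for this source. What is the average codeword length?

Repeatedly combine the two least-probable nodes; the expected code length is the sum of the merged weights.
merge 27/200 + 141/1000 → 69/250
merge 113/500 + 69/250 → 251/500
merge 249/500 + 251/500 → 1
L = 69/250 + 251/500 + 1 = 889/500 = 1.778 bits/symbol.

1.778 bits/symbol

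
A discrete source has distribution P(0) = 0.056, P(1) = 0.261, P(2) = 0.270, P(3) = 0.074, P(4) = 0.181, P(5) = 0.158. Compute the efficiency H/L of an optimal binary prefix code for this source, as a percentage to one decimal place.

Entropy H = −Σ p log₂ p ≈ 2.3936 bits.
Huffman merges: 7/125+37/500→13/100; 13/100+79/500→36/125; 181/1000+261/1000→221/500; 27/100+36/125→279/500; 221/500+279/500→1. L = 1209/500 ≈ 2.4180.
Efficiency = H/L = 2.3936/2.4180 = 99.0%.

99.0%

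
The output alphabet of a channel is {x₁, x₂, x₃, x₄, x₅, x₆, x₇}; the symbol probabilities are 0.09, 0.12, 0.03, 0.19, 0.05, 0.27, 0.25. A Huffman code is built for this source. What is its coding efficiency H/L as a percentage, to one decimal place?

Entropy H = −Σ p log₂ p ≈ 2.5128 bits.
Huffman merges: 3/100+1/20→2/25; 2/25+9/100→17/100; 3/25+17/100→29/100; 19/100+1/4→11/25; 27/100+29/100→14/25; 11/25+14/25→1. L = 127/50 ≈ 2.5400.
Efficiency = H/L = 2.5128/2.5400 = 98.9%.

98.9%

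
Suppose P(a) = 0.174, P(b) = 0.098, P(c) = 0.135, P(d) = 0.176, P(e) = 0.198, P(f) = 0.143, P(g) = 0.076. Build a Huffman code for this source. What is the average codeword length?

2.8 bits/symbol

Repeatedly combine the two least-probable nodes; the expected code length is the sum of the merged weights.
merge 19/250 + 49/500 → 87/500
merge 27/200 + 143/1000 → 139/500
merge 87/500 + 87/500 → 87/250
merge 22/125 + 99/500 → 187/500
merge 139/500 + 87/250 → 313/500
merge 187/500 + 313/500 → 1
L = 87/500 + 139/500 + 87/250 + 187/500 + 313/500 + 1 = 14/5 = 2.8 bits/symbol.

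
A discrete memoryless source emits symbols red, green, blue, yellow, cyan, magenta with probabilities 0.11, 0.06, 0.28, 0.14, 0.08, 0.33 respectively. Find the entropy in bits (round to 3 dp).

2.324 bits

H = −Σ pᵢ log₂ pᵢ.
−0.11·log₂(0.11) = 0.3503
−0.06·log₂(0.06) = 0.2435
−0.28·log₂(0.28) = 0.5142
−0.14·log₂(0.14) = 0.3971
−0.08·log₂(0.08) = 0.2915
−0.33·log₂(0.33) = 0.5278
Sum ≈ 2.3245 → 2.324 bits.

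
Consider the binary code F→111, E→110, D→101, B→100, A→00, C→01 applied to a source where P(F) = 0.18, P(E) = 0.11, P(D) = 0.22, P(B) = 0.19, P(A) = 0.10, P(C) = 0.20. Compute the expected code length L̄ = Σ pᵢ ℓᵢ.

L̄ = Σ pᵢ·ℓᵢ = 0.18·3 + 0.11·3 + 0.22·3 + 0.19·3 + 0.10·2 + 0.20·2 = 2.7 bits/symbol.

2.7 bits/symbol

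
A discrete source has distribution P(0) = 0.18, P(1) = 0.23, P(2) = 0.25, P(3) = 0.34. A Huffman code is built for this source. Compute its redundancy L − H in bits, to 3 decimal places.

0.038 bits

Entropy H = −Σ p log₂ p ≈ 1.9621 bits.
Huffman merges: 9/50+23/100→41/100; 1/4+17/50→59/100; 41/100+59/100→1. L = 2 ≈ 2.0000.
L − H = 2.0000 − 1.9621 = 0.038 bits.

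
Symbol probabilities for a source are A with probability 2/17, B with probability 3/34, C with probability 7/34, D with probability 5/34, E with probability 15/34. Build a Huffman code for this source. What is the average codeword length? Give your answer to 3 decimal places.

2.118 bits/symbol

Repeatedly combine the two least-probable nodes; the expected code length is the sum of the merged weights.
merge 3/34 + 2/17 → 7/34
merge 5/34 + 7/34 → 6/17
merge 7/34 + 6/17 → 19/34
merge 15/34 + 19/34 → 1
L = 7/34 + 6/17 + 19/34 + 1 = 36/17 ≈ 2.118 bits/symbol.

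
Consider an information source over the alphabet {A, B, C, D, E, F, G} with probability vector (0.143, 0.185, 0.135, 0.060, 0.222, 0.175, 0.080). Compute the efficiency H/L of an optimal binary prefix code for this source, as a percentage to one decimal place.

Entropy H = −Σ p log₂ p ≈ 2.6988 bits.
Huffman merges: 3/50+2/25→7/50; 27/200+7/50→11/40; 143/1000+7/40→159/500; 37/200+111/500→407/1000; 11/40+159/500→593/1000; 407/1000+593/1000→1. L = 2733/1000 ≈ 2.7330.
Efficiency = H/L = 2.6988/2.7330 = 98.7%.

98.7%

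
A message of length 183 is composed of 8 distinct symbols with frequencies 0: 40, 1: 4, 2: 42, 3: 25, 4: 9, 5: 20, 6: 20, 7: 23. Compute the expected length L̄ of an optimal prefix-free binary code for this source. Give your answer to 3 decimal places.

2.803 bits/symbol

Probabilities are the counts divided by 183.
Repeatedly combine the two least-probable nodes; the expected code length is the sum of the merged weights.
merge 4/183 + 3/61 → 13/183
merge 13/183 + 20/183 → 11/61
merge 20/183 + 23/183 → 43/183
merge 25/183 + 11/61 → 58/183
merge 40/183 + 14/61 → 82/183
merge 43/183 + 58/183 → 101/183
merge 82/183 + 101/183 → 1
L = 13/183 + 11/61 + 43/183 + 58/183 + 82/183 + 101/183 + 1 = 171/61 ≈ 2.803 bits/symbol.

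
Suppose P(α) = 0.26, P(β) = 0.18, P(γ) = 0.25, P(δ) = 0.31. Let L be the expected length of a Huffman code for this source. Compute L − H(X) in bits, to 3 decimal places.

Entropy H = −Σ p log₂ p ≈ 1.9744 bits.
Huffman merges: 9/50+1/4→43/100; 13/50+31/100→57/100; 43/100+57/100→1. L = 2 ≈ 2.0000.
L − H = 2.0000 − 1.9744 = 0.026 bits.

0.026 bits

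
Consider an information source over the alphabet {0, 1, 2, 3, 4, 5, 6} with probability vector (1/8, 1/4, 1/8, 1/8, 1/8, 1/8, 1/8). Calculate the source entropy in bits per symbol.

Each probability is a power of 1/2, so log₂(1/p) is an integer.
H = Σ p·log₂(1/p) = 1/8·3 + 1/4·2 + 1/8·3 + 1/8·3 + 1/8·3 + 1/8·3 + 1/8·3 = 2.75 bits.

2.75 bits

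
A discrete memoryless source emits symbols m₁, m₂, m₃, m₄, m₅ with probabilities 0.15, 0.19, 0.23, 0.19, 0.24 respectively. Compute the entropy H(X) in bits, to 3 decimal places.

2.303 bits

H = −Σ pᵢ log₂ pᵢ.
−0.15·log₂(0.15) = 0.4105
−0.19·log₂(0.19) = 0.4552
−0.23·log₂(0.23) = 0.4877
−0.19·log₂(0.19) = 0.4552
−0.24·log₂(0.24) = 0.4941
Sum ≈ 2.3028 → 2.303 bits.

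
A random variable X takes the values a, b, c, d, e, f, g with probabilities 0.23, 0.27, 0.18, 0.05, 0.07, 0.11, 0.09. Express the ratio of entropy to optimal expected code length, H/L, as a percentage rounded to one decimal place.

Entropy H = −Σ p log₂ p ≈ 2.5906 bits.
Huffman merges: 1/20+7/100→3/25; 9/100+11/100→1/5; 3/25+9/50→3/10; 1/5+23/100→43/100; 27/100+3/10→57/100; 43/100+57/100→1. L = 131/50 ≈ 2.6200.
Efficiency = H/L = 2.5906/2.6200 = 98.9%.

98.9%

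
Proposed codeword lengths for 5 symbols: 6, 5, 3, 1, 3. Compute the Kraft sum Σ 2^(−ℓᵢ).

0.796875

With common denominator 2^6 = 64: Σ 2^(−ℓᵢ) = 1/64 + 2/64 + 8/64 + 32/64 + 8/64 = 51/64 = 0.796875.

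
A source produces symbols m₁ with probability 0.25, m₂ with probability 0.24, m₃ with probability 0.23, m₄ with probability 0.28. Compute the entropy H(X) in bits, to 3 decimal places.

H = −Σ pᵢ log₂ pᵢ.
−0.25·log₂(0.25) = 0.5000
−0.24·log₂(0.24) = 0.4941
−0.23·log₂(0.23) = 0.4877
−0.28·log₂(0.28) = 0.5142
Sum ≈ 1.9960 → 1.996 bits.

1.996 bits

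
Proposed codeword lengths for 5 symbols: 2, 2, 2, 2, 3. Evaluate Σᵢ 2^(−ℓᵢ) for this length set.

With common denominator 2^3 = 8: Σ 2^(−ℓᵢ) = 2/8 + 2/8 + 2/8 + 2/8 + 1/8 = 9/8 = 1.125.

1.125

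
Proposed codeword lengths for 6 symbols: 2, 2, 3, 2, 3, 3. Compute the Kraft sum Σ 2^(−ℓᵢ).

With common denominator 2^3 = 8: Σ 2^(−ℓᵢ) = 2/8 + 2/8 + 1/8 + 2/8 + 1/8 + 1/8 = 9/8 = 1.125.

1.125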